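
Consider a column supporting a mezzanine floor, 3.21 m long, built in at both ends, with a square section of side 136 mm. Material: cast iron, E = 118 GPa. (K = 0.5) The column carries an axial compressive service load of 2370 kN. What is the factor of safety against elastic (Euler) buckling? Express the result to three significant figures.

I = a⁴/12 = 136⁴/12 = 2.851×10^7 mm⁴
I = 2.851×10^7 mm⁴ = 2.851×10^-5 m⁴
Effective length L_e = K·L = 0.5 × 3.21 = 1.605 m
P_cr = π²EI / L_e² = π² × 118×10⁹ × 2.851×10^-5 / 1.605² = 1.289×10^7 N
Factor of safety n = P_cr / P = 12889 / 2370 = 5.44

n ≈ 5.44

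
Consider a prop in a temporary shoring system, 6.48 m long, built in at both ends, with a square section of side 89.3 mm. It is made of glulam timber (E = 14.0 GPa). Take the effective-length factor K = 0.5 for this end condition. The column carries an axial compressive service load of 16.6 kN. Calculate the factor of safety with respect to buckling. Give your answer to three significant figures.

n ≈ 4.20

I = a⁴/12 = 89.3⁴/12 = 5.299×10^6 mm⁴
I = 5.299×10^6 mm⁴ = 5.299×10^-6 m⁴
Effective length L_e = K·L = 0.5 × 6.48 = 3.240 m
P_cr = π²EI / L_e² = π² × 14.0×10⁹ × 5.299×10^-6 / 3.240² = 6.975×10^4 N
Factor of safety n = P_cr / P = 69.753 / 16.6 = 4.20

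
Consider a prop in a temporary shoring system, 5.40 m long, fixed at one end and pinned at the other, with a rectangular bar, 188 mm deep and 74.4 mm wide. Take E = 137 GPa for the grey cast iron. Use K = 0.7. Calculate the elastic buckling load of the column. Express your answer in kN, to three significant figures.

Buckling occurs about the weak axis: I_min = h·b³/12 with b = 74.4 mm (the shorter side).
I_min = 188×74.4³/12 = 6.452×10^6 mm⁴
I = 6.452×10^6 mm⁴ = 6.452×10^-6 m⁴
Effective length L_e = K·L = 0.7 × 5.40 = 3.780 m
P_cr = π²EI / L_e² = π² × 137×10⁹ × 6.452×10^-6 / 3.780² = 6.106×10^5 N

P_cr ≈ 611 kN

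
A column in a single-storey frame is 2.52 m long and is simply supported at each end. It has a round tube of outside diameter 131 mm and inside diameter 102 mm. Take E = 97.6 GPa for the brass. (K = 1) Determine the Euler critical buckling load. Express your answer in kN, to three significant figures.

d_o = 131 mm, d_i = 102 mm
I = π(d_o⁴ − d_i⁴)/64 = π(131⁴ − 102.0⁴)/64 = 9.143×10^6 mm⁴
I = 9.143×10^6 mm⁴ = 9.143×10^-6 m⁴
Effective length L_e = K·L = 1 × 2.52 = 2.520 m
P_cr = π²EI / L_e² = π² × 97.6×10⁹ × 9.143×10^-6 / 2.520² = 1.387×10^6 N

P_cr ≈ 1390 kN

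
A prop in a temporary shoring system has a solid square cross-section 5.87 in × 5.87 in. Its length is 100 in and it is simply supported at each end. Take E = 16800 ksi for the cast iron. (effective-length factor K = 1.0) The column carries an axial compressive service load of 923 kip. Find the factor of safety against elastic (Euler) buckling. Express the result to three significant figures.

I = a⁴/12 = 5.87⁴/12 = 98.94 in⁴
Effective length L_e = K·L = 1 × 100 = 100.0 in
P_cr = π²EI / L_e² = π² × 16800×10³ × 98.94 / 100.0² = 1.641×10^6 lb
Factor of safety n = P_cr / P = 1640.5 / 923 = 1.78

n ≈ 1.78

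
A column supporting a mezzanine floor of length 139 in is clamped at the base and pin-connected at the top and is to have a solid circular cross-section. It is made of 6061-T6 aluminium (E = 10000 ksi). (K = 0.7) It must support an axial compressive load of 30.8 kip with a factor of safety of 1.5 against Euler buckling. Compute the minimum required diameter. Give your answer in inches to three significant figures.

Required P_cr = n·P = 1.5 × 30.8 = 46.20 kip
L_e = K·L = 0.7 × 139 = 97.30 in
Required I = P_cr·L_e²/(π²E) = 4.620×10^4 × 97.30² / (π² × 1.00×10^7) = 4.432 in⁴
Solid circle: I = πd⁴/64  ⇒  d = (64I/π)^(1/4) = (64×4.432/π)^(1/4) = 3.08 in

d ≈ 3.08 in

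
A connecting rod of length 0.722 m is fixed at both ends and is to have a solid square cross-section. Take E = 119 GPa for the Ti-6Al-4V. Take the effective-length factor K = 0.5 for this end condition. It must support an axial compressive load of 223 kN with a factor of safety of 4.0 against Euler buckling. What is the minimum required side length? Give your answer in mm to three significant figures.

a ≈ 33.0 mm

Required P_cr = n·P = 4.0 × 223 = 892.0 kN
L_e = K·L = 0.5 × 0.722 = 0.3610 m
Required I = P_cr·L_e²/(π²E) = 8.920×10^5 × 0.3610² / (π² × 1.19×10^11) = 9.898×10^-8 m⁴
I_req = 9.898×10^4 mm⁴
Solid square: I = a⁴/12  ⇒  a = (12I)^(1/4) = (12×9.898×10^4)^(1/4) = 33.0 mm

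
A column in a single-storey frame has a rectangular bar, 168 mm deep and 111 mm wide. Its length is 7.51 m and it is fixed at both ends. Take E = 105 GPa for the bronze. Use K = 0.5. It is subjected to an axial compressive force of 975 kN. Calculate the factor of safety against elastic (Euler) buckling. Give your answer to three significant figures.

Buckling occurs about the weak axis: I_min = h·b³/12 with b = 111 mm (the shorter side).
I_min = 168×111³/12 = 1.915×10^7 mm⁴
I = 1.915×10^7 mm⁴ = 1.915×10^-5 m⁴
Effective length L_e = K·L = 0.5 × 7.51 = 3.755 m
P_cr = π²EI / L_e² = π² × 105×10⁹ × 1.915×10^-5 / 3.755² = 1.407×10^6 N
Factor of safety n = P_cr / P = 1407.2 / 975 = 1.44

n ≈ 1.44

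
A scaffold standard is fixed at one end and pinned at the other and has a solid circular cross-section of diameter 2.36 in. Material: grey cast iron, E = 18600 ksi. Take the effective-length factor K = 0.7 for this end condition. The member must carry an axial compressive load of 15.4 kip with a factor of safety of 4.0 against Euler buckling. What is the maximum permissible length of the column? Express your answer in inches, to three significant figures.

I = πd⁴/64 = π×2.36⁴/64 = 1.523 in⁴
Required critical load P_cr = n·P = 4.0 × 15.4 = 61.60 kip = 6.160×10^4 lb
From P_cr = π²EI/(K·L)²:  L = (1/K)·√(π²EI/P_cr) = (1/0.7)·√(π²×1.86×10^7×1.523/6.160×10^4)
L = 96.2 in

L_max ≈ 96.2 in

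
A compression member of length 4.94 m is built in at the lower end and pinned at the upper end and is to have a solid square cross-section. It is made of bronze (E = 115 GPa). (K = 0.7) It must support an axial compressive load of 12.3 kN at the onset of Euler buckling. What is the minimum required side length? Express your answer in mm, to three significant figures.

a ≈ 35.3 mm

L_e = K·L = 0.7 × 4.94 = 3.458 m
Required I = P_cr·L_e²/(π²E) = 1.230×10^4 × 3.458² / (π² × 1.15×10^11) = 1.296×10^-7 m⁴
I_req = 1.296×10^5 mm⁴
Solid square: I = a⁴/12  ⇒  a = (12I)^(1/4) = (12×1.296×10^5)^(1/4) = 35.3 mm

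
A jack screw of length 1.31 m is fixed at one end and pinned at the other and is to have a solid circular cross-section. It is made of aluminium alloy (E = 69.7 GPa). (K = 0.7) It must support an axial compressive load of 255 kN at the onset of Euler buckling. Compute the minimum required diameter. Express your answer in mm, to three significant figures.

L_e = K·L = 0.7 × 1.31 = 0.9170 m
Required I = P_cr·L_e²/(π²E) = 2.550×10^5 × 0.9170² / (π² × 6.97×10^10) = 3.117×10^-7 m⁴
I_req = 3.117×10^5 mm⁴
Solid circle: I = πd⁴/64  ⇒  d = (64I/π)^(1/4) = (64×3.117×10^5/π)^(1/4) = 50.2 mm

d ≈ 50.2 mm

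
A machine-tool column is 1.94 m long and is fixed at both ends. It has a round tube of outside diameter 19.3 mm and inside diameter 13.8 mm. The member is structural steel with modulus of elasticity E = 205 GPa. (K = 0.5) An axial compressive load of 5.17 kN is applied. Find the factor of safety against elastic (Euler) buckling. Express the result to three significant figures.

n ≈ 2.09

d_o = 19.3 mm, d_i = 13.8 mm
I = π(d_o⁴ − d_i⁴)/64 = π(19.3⁴ − 13.80⁴)/64 = 5.031×10^3 mm⁴
I = 5.031×10^3 mm⁴ = 5.031×10^-9 m⁴
Effective length L_e = K·L = 0.5 × 1.94 = 0.9700 m
P_cr = π²EI / L_e² = π² × 205×10⁹ × 5.031×10^-9 / 0.9700² = 1.082×10^4 N
Factor of safety n = P_cr / P = 10.817 / 5.17 = 2.09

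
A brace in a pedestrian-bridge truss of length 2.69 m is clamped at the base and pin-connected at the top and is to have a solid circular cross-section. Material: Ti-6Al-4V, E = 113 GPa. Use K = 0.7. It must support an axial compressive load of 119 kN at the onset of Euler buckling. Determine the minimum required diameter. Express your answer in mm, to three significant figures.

L_e = K·L = 0.7 × 2.69 = 1.883 m
Required I = P_cr·L_e²/(π²E) = 1.190×10^5 × 1.883² / (π² × 1.13×10^11) = 3.783×10^-7 m⁴
I_req = 3.783×10^5 mm⁴
Solid circle: I = πd⁴/64  ⇒  d = (64I/π)^(1/4) = (64×3.783×10^5/π)^(1/4) = 52.7 mm

d ≈ 52.7 mm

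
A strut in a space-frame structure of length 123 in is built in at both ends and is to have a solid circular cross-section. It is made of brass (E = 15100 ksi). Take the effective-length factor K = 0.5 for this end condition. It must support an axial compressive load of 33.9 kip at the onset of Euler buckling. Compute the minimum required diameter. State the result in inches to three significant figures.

L_e = K·L = 0.5 × 123 = 61.50 in
Required I = P_cr·L_e²/(π²E) = 3.390×10^4 × 61.50² / (π² × 1.51×10^7) = 0.8603 in⁴
Solid circle: I = πd⁴/64  ⇒  d = (64I/π)^(1/4) = (64×0.8603/π)^(1/4) = 2.05 in

d ≈ 2.05 in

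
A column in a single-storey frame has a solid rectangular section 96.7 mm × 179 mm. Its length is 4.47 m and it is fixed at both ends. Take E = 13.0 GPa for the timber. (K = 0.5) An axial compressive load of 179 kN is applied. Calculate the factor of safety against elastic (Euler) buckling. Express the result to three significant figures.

n ≈ 1.94

Buckling occurs about the weak axis: I_min = h·b³/12 with b = 96.7 mm (the shorter side).
I_min = 179×96.7³/12 = 1.349×10^7 mm⁴
I = 1.349×10^7 mm⁴ = 1.349×10^-5 m⁴
Effective length L_e = K·L = 0.5 × 4.47 = 2.235 m
P_cr = π²EI / L_e² = π² × 13.0×10⁹ × 1.349×10^-5 / 2.235² = 3.464×10^5 N
Factor of safety n = P_cr / P = 346.45 / 179 = 1.94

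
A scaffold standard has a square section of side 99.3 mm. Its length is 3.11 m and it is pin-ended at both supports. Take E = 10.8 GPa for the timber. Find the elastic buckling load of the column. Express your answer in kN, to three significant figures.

P_cr ≈ 89.3 kN

I = a⁴/12 = 99.3⁴/12 = 8.102×10^6 mm⁴
I = 8.102×10^6 mm⁴ = 8.102×10^-6 m⁴
Effective length L_e = K·L = 1 × 3.11 = 3.110 m
P_cr = π²EI / L_e² = π² × 10.8×10⁹ × 8.102×10^-6 / 3.110² = 8.929×10^4 N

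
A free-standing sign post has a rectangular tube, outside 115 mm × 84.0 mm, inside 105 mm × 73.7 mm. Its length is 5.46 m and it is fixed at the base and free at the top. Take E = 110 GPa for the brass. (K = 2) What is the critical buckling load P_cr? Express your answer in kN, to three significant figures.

P_cr ≈ 19.8 kN

Weak-axis I_min = (h_o·b_o³ − h_i·b_i³)/12 with b_o = 84.0, b_i = 73.70 mm (shorter outer/inner sides).
I_min = (115×84.0³ − 105.0×73.70³)/12 = 2.177×10^6 mm⁴
I = 2.177×10^6 mm⁴ = 2.177×10^-6 m⁴
Effective length L_e = K·L = 2 × 5.46 = 10.92 m
P_cr = π²EI / L_e² = π² × 110×10⁹ × 2.177×10^-6 / 10.92² = 1.982×10^4 N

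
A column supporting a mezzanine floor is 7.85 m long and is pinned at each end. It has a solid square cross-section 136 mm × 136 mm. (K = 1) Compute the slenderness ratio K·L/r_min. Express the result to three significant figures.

λ ≈ 200

I = a⁴/12 = 136⁴/12 = 2.851×10^7 mm⁴
A = 1.850×10^4 mm²;  r_min = √(I/A) = √(2.851×10^7/1.850×10^4) = 39.26 mm
L_e = K·L = 1 × 7.85 m = 7.850 m = 7850.0 mm
λ = L_e / r_min = 7850.0 / 39.26 = 200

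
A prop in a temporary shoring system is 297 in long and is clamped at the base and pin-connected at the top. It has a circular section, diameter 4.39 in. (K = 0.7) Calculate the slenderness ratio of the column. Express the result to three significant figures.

For a solid circle r = d/4 = 4.39/4 = 1.098 in
L_e = K·L = 0.7 × 297 = 207.9 in
λ = L_e / r_min = 207.90 / 1.098 = 189

λ ≈ 189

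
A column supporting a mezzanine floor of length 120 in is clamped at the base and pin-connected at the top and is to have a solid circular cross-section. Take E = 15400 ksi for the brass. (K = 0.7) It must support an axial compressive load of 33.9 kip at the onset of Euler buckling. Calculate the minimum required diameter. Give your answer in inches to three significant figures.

L_e = K·L = 0.7 × 120 = 84.00 in
Required I = P_cr·L_e²/(π²E) = 3.390×10^4 × 84.00² / (π² × 1.54×10^7) = 1.574 in⁴
Solid circle: I = πd⁴/64  ⇒  d = (64I/π)^(1/4) = (64×1.574/π)^(1/4) = 2.38 in

d ≈ 2.38 in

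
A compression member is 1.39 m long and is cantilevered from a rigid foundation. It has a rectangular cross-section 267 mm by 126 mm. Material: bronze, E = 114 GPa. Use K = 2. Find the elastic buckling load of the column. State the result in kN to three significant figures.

P_cr ≈ 6480 kN

Buckling occurs about the weak axis: I_min = h·b³/12 with b = 126 mm (the shorter side).
I_min = 267×126³/12 = 4.451×10^7 mm⁴
I = 4.451×10^7 mm⁴ = 4.451×10^-5 m⁴
Effective length L_e = K·L = 2 × 1.39 = 2.780 m
P_cr = π²EI / L_e² = π² × 114×10⁹ × 4.451×10^-5 / 2.780² = 6.480×10^6 N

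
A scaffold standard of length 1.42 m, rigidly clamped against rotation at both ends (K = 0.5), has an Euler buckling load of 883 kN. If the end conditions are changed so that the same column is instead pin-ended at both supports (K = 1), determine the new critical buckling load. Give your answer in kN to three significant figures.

P_cr ∝ 1/K², so P_cr,new = P_cr,old × (K_old/K_new)² = 883 × (0.5/1)²
= 883 × 0.2500 = 221 kN

P_cr ≈ 221 kN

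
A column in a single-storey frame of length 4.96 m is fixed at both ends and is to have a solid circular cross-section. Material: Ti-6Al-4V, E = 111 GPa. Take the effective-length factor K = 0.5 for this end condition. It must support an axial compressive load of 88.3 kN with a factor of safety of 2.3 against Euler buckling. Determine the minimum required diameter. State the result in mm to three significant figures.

d ≈ 69.4 mm

Required P_cr = n·P = 2.3 × 88.3 = 203.1 kN
L_e = K·L = 0.5 × 4.96 = 2.480 m
Required I = P_cr·L_e²/(π²E) = 2.031×10^5 × 2.480² / (π² × 1.11×10^11) = 1.140×10^-6 m⁴
I_req = 1.140×10^6 mm⁴
Solid circle: I = πd⁴/64  ⇒  d = (64I/π)^(1/4) = (64×1.140×10^6/π)^(1/4) = 69.4 mm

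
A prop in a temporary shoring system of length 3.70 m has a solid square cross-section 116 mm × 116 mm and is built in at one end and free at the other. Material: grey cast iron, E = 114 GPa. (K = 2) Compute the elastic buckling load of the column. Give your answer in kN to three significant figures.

P_cr ≈ 310 kN

I = a⁴/12 = 116⁴/12 = 1.509×10^7 mm⁴
I = 1.509×10^7 mm⁴ = 1.509×10^-5 m⁴
Effective length L_e = K·L = 2 × 3.70 = 7.400 m
P_cr = π²EI / L_e² = π² × 114×10⁹ × 1.509×10^-5 / 7.400² = 3.100×10^5 N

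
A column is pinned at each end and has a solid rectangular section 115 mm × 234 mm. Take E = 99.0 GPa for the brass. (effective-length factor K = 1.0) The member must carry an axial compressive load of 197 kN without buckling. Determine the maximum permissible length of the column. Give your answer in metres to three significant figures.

L_max ≈ 12.1 m

Buckling occurs about the weak axis: I_min = h·b³/12 with b = 115 mm (the shorter side).
I_min = 234×115³/12 = 2.966×10^7 mm⁴
I = 2.966×10^-5 m⁴
At the buckling limit P_cr = P = 1.970×10^5 N
From P_cr = π²EI/(K·L)²:  L = (1/K)·√(π²EI/P_cr) = (1/1)·√(π²×9.90×10^10×2.966×10^-5/1.970×10^5)
L = 12.1 m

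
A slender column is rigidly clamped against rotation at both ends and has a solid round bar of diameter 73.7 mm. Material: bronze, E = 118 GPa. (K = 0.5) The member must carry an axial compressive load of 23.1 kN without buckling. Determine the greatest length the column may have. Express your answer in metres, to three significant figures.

L_max ≈ 17.1 m

I = πd⁴/64 = π×73.7⁴/64 = 1.448×10^6 mm⁴
I = 1.448×10^-6 m⁴
At the buckling limit P_cr = P = 2.310×10^4 N
From P_cr = π²EI/(K·L)²:  L = (1/K)·√(π²EI/P_cr) = (1/0.5)·√(π²×1.18×10^11×1.448×10^-6/2.310×10^4)
L = 17.1 m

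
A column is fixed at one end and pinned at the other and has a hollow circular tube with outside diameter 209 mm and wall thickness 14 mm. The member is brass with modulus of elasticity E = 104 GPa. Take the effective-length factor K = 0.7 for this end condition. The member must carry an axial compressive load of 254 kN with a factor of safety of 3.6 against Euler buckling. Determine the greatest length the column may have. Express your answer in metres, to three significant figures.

L_max ≈ 9.69 m

Inner diameter d_i = 209 − 2×14 = 181.0 mm
I = π(d_o⁴ − d_i⁴)/64 = π(209⁴ − 181.0⁴)/64 = 4.098×10^7 mm⁴
I = 4.098×10^-5 m⁴
Required critical load P_cr = n·P = 3.6 × 254 = 914.4 kN = 9.144×10^5 N
From P_cr = π²EI/(K·L)²:  L = (1/K)·√(π²EI/P_cr) = (1/0.7)·√(π²×1.04×10^11×4.098×10^-5/9.144×10^5)
L = 9.69 m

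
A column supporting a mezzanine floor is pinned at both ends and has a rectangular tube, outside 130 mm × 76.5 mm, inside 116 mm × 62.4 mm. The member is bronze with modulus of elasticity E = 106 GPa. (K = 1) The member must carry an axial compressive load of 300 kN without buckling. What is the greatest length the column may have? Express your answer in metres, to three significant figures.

L_max ≈ 2.95 m

Weak-axis I_min = (h_o·b_o³ − h_i·b_i³)/12 with b_o = 76.5, b_i = 62.40 mm (shorter outer/inner sides).
I_min = (130×76.5³ − 116.0×62.40³)/12 = 2.501×10^6 mm⁴
I = 2.501×10^-6 m⁴
At the buckling limit P_cr = P = 3.000×10^5 N
From P_cr = π²EI/(K·L)²:  L = (1/K)·√(π²EI/P_cr) = (1/1)·√(π²×1.06×10^11×2.501×10^-6/3.000×10^5)
L = 2.95 m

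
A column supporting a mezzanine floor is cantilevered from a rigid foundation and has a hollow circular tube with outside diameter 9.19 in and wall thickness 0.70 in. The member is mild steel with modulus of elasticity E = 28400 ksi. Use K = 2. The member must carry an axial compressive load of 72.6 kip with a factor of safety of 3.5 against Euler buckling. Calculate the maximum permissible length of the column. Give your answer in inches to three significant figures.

L_max ≈ 216 in

Inner diameter d_i = 9.19 − 2×0.70 = 7.790 in
I = π(d_o⁴ − d_i⁴)/64 = π(9.19⁴ − 7.790⁴)/64 = 169.4 in⁴
Required critical load P_cr = n·P = 3.5 × 72.6 = 254.1 kip = 2.541×10^5 lb
From P_cr = π²EI/(K·L)²:  L = (1/K)·√(π²EI/P_cr) = (1/2)·√(π²×2.84×10^7×169.4/2.541×10^5)
L = 216 in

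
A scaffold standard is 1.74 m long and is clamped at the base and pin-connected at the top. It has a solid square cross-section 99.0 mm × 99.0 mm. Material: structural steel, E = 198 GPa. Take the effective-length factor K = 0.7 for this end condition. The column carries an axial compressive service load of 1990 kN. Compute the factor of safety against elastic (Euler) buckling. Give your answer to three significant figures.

n ≈ 5.30

I = a⁴/12 = 99.0⁴/12 = 8.005×10^6 mm⁴
I = 8.005×10^6 mm⁴ = 8.005×10^-6 m⁴
Effective length L_e = K·L = 0.7 × 1.74 = 1.218 m
P_cr = π²EI / L_e² = π² × 198×10⁹ × 8.005×10^-6 / 1.218² = 1.054×10^7 N
Factor of safety n = P_cr / P = 10545 / 1990 = 5.30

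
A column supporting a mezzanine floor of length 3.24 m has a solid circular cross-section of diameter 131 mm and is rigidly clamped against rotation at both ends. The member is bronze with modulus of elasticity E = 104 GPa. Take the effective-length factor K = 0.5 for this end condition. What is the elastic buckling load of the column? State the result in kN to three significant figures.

P_cr ≈ 5650 kN

I = πd⁴/64 = π×131⁴/64 = 1.446×10^7 mm⁴
I = 1.446×10^7 mm⁴ = 1.446×10^-5 m⁴
Effective length L_e = K·L = 0.5 × 3.24 = 1.620 m
P_cr = π²EI / L_e² = π² × 104×10⁹ × 1.446×10^-5 / 1.620² = 5.654×10^6 N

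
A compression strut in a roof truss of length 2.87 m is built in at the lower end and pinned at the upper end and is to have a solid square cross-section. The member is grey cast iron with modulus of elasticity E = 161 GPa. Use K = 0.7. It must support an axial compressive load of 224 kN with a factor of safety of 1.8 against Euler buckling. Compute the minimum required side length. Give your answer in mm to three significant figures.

a ≈ 59.2 mm

Required P_cr = n·P = 1.8 × 224 = 403.2 kN
L_e = K·L = 0.7 × 2.87 = 2.009 m
Required I = P_cr·L_e²/(π²E) = 4.032×10^5 × 2.009² / (π² × 1.61×10^11) = 1.024×10^-6 m⁴
I_req = 1.024×10^6 mm⁴
Solid square: I = a⁴/12  ⇒  a = (12I)^(1/4) = (12×1.024×10^6)^(1/4) = 59.2 mm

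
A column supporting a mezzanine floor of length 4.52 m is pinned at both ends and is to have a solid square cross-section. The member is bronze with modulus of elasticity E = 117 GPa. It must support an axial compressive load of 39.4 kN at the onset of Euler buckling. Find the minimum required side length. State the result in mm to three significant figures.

a ≈ 53.8 mm

L_e = K·L = 1 × 4.52 = 4.520 m
Required I = P_cr·L_e²/(π²E) = 3.940×10^4 × 4.520² / (π² × 1.17×10^11) = 6.971×10^-7 m⁴
I_req = 6.971×10^5 mm⁴
Solid square: I = a⁴/12  ⇒  a = (12I)^(1/4) = (12×6.971×10^5)^(1/4) = 53.8 mm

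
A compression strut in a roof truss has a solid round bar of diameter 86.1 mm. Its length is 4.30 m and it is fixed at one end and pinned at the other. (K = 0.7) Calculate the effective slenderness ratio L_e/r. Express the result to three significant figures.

λ ≈ 140

For a solid circle r = d/4 = 86.1/4 = 21.52 mm
L_e = K·L = 0.7 × 4.30 m = 3.010 m = 3010.0 mm
λ = L_e / r_min = 3010.0 / 21.52 = 140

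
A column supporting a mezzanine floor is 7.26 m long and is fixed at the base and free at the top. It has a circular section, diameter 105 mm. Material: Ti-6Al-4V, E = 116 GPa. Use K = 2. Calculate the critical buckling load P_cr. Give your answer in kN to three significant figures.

P_cr ≈ 32.4 kN

I = πd⁴/64 = π×105⁴/64 = 5.967×10^6 mm⁴
I = 5.967×10^6 mm⁴ = 5.967×10^-6 m⁴
Effective length L_e = K·L = 2 × 7.26 = 14.52 m
P_cr = π²EI / L_e² = π² × 116×10⁹ × 5.967×10^-6 / 14.52² = 3.240×10^4 N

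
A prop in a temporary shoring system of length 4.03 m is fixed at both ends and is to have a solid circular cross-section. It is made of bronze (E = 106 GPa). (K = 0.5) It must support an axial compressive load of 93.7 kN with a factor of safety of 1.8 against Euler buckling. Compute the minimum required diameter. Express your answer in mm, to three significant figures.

Required P_cr = n·P = 1.8 × 93.7 = 168.7 kN
L_e = K·L = 0.5 × 4.03 = 2.015 m
Required I = P_cr·L_e²/(π²E) = 1.687×10^5 × 2.015² / (π² × 1.06×10^11) = 6.546×10^-7 m⁴
I_req = 6.546×10^5 mm⁴
Solid circle: I = πd⁴/64  ⇒  d = (64I/π)^(1/4) = (64×6.546×10^5/π)^(1/4) = 60.4 mm

d ≈ 60.4 mm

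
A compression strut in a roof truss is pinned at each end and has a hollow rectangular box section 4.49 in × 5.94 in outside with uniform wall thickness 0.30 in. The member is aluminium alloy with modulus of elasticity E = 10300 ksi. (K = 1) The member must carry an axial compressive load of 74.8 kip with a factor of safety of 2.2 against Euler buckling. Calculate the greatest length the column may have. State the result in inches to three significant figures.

L_max ≈ 107 in

Inner dimensions: h_i = 5.94 − 2×0.30 = 5.340 in, b_i = 4.49 − 2×0.30 = 3.890 in
Weak-axis I_min = (h_o·b_o³ − h_i·b_i³)/12 with b_o = 4.49, b_i = 3.890 in (shorter outer/inner sides).
I_min = (5.94×4.49³ − 5.340×3.890³)/12 = 18.61 in⁴
Required critical load P_cr = n·P = 2.2 × 74.8 = 164.6 kip = 1.646×10^5 lb
From P_cr = π²EI/(K·L)²:  L = (1/K)·√(π²EI/P_cr) = (1/1)·√(π²×1.03×10^7×18.61/1.646×10^5)
L = 107 in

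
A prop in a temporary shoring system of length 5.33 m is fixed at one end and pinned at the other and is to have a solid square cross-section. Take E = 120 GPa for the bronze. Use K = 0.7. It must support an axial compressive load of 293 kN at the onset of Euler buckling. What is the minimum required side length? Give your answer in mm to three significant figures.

a ≈ 80.2 mm

L_e = K·L = 0.7 × 5.33 = 3.731 m
Required I = P_cr·L_e²/(π²E) = 2.930×10^5 × 3.731² / (π² × 1.20×10^11) = 3.444×10^-6 m⁴
I_req = 3.444×10^6 mm⁴
Solid square: I = a⁴/12  ⇒  a = (12I)^(1/4) = (12×3.444×10^6)^(1/4) = 80.2 mm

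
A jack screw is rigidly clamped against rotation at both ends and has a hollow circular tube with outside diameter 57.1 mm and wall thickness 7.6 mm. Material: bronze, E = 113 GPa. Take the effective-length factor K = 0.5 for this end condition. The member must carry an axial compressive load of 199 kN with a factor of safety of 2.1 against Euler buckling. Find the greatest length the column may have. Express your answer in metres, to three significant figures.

Inner diameter d_i = 57.1 − 2×7.6 = 41.90 mm
I = π(d_o⁴ − d_i⁴)/64 = π(57.1⁴ − 41.90⁴)/64 = 3.705×10^5 mm⁴
I = 3.705×10^-7 m⁴
Required critical load P_cr = n·P = 2.1 × 199 = 417.9 kN = 4.179×10^5 N
From P_cr = π²EI/(K·L)²:  L = (1/K)·√(π²EI/P_cr) = (1/0.5)·√(π²×1.13×10^11×3.705×10^-7/4.179×10^5)
L = 1.99 m

L_max ≈ 1.99 m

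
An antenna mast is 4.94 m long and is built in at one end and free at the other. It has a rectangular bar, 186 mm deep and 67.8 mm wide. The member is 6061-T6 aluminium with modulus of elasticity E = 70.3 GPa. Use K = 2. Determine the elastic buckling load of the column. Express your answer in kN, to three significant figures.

P_cr ≈ 34.3 kN

Buckling occurs about the weak axis: I_min = h·b³/12 with b = 67.8 mm (the shorter side).
I_min = 186×67.8³/12 = 4.831×10^6 mm⁴
I = 4.831×10^6 mm⁴ = 4.831×10^-6 m⁴
Effective length L_e = K·L = 2 × 4.94 = 9.880 m
P_cr = π²EI / L_e² = π² × 70.3×10⁹ × 4.831×10^-6 / 9.880² = 3.434×10^4 N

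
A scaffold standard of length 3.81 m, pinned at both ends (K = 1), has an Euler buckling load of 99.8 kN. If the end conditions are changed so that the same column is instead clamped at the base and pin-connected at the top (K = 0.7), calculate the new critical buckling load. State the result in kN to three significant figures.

P_cr ≈ 204 kN

P_cr ∝ 1/K², so P_cr,new = P_cr,old × (K_old/K_new)² = 99.8 × (1/0.7)²
= 99.8 × 2.041 = 204 kN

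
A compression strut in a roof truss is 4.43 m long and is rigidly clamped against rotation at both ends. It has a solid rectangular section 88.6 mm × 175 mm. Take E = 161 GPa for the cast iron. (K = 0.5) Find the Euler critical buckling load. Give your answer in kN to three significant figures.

Buckling occurs about the weak axis: I_min = h·b³/12 with b = 88.6 mm (the shorter side).
I_min = 175×88.6³/12 = 1.014×10^7 mm⁴
I = 1.014×10^7 mm⁴ = 1.014×10^-5 m⁴
Effective length L_e = K·L = 0.5 × 4.43 = 2.215 m
P_cr = π²EI / L_e² = π² × 161×10⁹ × 1.014×10^-5 / 2.215² = 3.285×10^6 N

P_cr ≈ 3290 kN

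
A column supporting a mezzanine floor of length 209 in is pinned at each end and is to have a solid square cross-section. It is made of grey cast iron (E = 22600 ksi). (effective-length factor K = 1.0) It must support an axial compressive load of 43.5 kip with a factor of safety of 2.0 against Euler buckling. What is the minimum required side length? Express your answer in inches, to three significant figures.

a ≈ 3.78 in

Required P_cr = n·P = 2.0 × 43.5 = 87.00 kip
L_e = K·L = 1 × 209 = 209.0 in
Required I = P_cr·L_e²/(π²E) = 8.700×10^4 × 209.0² / (π² × 2.26×10^7) = 17.04 in⁴
Solid square: I = a⁴/12  ⇒  a = (12I)^(1/4) = (12×17.04)^(1/4) = 3.78 in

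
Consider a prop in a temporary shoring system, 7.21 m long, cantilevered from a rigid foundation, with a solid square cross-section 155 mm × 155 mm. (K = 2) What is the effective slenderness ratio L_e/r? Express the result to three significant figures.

For a square r = a/√12 = 155/√12 = 44.74 mm
L_e = K·L = 2 × 7.21 m = 14.42 m = 14420 mm
λ = L_e / r_min = 14420 / 44.74 = 322

λ ≈ 322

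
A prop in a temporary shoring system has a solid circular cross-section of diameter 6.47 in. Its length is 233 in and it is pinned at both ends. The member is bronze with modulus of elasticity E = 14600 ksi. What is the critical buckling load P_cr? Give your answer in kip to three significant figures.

P_cr ≈ 228 kip

I = πd⁴/64 = π×6.47⁴/64 = 86.02 in⁴
Effective length L_e = K·L = 1 × 233 = 233.0 in
P_cr = π²EI / L_e² = π² × 14600×10³ × 86.02 / 233.0² = 2.283×10^5 lb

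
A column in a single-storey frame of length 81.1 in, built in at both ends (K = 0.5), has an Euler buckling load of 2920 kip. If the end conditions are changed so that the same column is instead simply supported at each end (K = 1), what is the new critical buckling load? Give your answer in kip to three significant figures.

P_cr ∝ 1/K², so P_cr,new = P_cr,old × (K_old/K_new)² = 2920 × (0.5/1)²
= 2920 × 0.2500 = 730 kip

P_cr ≈ 730 kip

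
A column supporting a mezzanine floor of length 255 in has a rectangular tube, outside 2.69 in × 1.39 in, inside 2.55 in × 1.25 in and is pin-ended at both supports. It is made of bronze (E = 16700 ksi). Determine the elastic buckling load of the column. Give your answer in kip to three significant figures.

P_cr ≈ 0.474 kip

Weak-axis I_min = (h_o·b_o³ − h_i·b_i³)/12 with b_o = 1.39, b_i = 1.250 in (shorter outer/inner sides).
I_min = (2.69×1.39³ − 2.550×1.250³)/12 = 0.1870 in⁴
Effective length L_e = K·L = 1 × 255 = 255.0 in
P_cr = π²EI / L_e² = π² × 16700×10³ × 0.1870 / 255.0² = 474.0 lb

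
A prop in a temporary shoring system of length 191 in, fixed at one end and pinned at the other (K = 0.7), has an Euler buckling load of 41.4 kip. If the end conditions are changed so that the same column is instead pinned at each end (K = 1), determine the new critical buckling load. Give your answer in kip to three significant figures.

P_cr ∝ 1/K², so P_cr,new = P_cr,old × (K_old/K_new)² = 41.4 × (0.7/1)²
= 41.4 × 0.4900 = 20.3 kip

P_cr ≈ 20.3 kip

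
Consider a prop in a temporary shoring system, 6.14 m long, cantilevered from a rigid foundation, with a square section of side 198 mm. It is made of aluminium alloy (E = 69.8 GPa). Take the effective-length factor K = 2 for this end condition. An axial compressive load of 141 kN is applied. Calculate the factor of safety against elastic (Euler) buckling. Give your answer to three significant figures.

I = a⁴/12 = 198⁴/12 = 1.281×10^8 mm⁴
I = 1.281×10^8 mm⁴ = 1.281×10^-4 m⁴
Effective length L_e = K·L = 2 × 6.14 = 12.28 m
P_cr = π²EI / L_e² = π² × 69.8×10⁹ × 1.281×10^-4 / 12.28² = 5.851×10^5 N
Factor of safety n = P_cr / P = 585.11 / 141 = 4.15

n ≈ 4.15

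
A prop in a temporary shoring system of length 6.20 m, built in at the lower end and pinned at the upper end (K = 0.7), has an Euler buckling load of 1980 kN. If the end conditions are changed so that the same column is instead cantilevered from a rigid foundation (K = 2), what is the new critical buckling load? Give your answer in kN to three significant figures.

P_cr ≈ 243 kN

P_cr ∝ 1/K², so P_cr,new = P_cr,old × (K_old/K_new)² = 1980 × (0.7/2)²
= 1980 × 0.1225 = 243 kN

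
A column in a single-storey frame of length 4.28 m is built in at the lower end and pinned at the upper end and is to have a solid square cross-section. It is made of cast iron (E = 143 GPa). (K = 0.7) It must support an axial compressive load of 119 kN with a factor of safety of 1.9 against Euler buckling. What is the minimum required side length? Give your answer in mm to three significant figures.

a ≈ 64.5 mm

Required P_cr = n·P = 1.9 × 119 = 226.1 kN
L_e = K·L = 0.7 × 4.28 = 2.996 m
Required I = P_cr·L_e²/(π²E) = 2.261×10^5 × 2.996² / (π² × 1.43×10^11) = 1.438×10^-6 m⁴
I_req = 1.438×10^6 mm⁴
Solid square: I = a⁴/12  ⇒  a = (12I)^(1/4) = (12×1.438×10^6)^(1/4) = 64.5 mm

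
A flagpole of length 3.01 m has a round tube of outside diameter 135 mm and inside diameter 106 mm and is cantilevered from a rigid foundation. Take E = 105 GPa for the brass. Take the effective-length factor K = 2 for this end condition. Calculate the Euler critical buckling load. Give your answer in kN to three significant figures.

d_o = 135 mm, d_i = 106 mm
I = π(d_o⁴ − d_i⁴)/64 = π(135⁴ − 106.0⁴)/64 = 1.011×10^7 mm⁴
I = 1.011×10^7 mm⁴ = 1.011×10^-5 m⁴
Effective length L_e = K·L = 2 × 3.01 = 6.020 m
P_cr = π²EI / L_e² = π² × 105×10⁹ × 1.011×10^-5 / 6.020² = 2.890×10^5 N

P_cr ≈ 289 kN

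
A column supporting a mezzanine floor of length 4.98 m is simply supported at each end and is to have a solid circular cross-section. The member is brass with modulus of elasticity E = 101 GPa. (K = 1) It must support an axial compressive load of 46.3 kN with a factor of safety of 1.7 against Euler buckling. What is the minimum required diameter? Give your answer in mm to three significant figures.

d ≈ 79.5 mm

Required P_cr = n·P = 1.7 × 46.3 = 78.71 kN
L_e = K·L = 1 × 4.98 = 4.980 m
Required I = P_cr·L_e²/(π²E) = 7.871×10^4 × 4.980² / (π² × 1.01×10^11) = 1.958×10^-6 m⁴
I_req = 1.958×10^6 mm⁴
Solid circle: I = πd⁴/64  ⇒  d = (64I/π)^(1/4) = (64×1.958×10^6/π)^(1/4) = 79.5 mm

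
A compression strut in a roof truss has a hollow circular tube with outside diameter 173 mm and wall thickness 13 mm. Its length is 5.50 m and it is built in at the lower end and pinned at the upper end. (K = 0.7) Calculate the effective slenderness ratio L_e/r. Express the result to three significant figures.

λ ≈ 67.8

Inner diameter d_i = 173 − 2×13 = 147.0 mm
I = π(d_o⁴ − d_i⁴)/64 = π(173⁴ − 147.0⁴)/64 = 2.105×10^7 mm⁴
A = 6.535×10^3 mm²;  r_min = √(I/A) = √(2.105×10^7/6.535×10^3) = 56.75 mm
L_e = K·L = 0.7 × 5.50 m = 3.850 m = 3850.0 mm
λ = L_e / r_min = 3850.0 / 56.75 = 67.8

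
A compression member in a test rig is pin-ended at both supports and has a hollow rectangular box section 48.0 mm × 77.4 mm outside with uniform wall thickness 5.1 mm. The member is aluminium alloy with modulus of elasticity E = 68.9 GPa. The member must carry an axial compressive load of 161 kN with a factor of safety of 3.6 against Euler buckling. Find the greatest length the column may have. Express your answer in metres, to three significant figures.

L_max ≈ 0.694 m

Inner dimensions: h_i = 77.4 − 2×5.1 = 67.20 mm, b_i = 48.0 − 2×5.1 = 37.80 mm
Weak-axis I_min = (h_o·b_o³ − h_i·b_i³)/12 with b_o = 48.0, b_i = 37.80 mm (shorter outer/inner sides).
I_min = (77.4×48.0³ − 67.20×37.80³)/12 = 4.109×10^5 mm⁴
I = 4.109×10^-7 m⁴
Required critical load P_cr = n·P = 3.6 × 161 = 579.6 kN = 5.796×10^5 N
From P_cr = π²EI/(K·L)²:  L = (1/K)·√(π²EI/P_cr) = (1/1)·√(π²×6.89×10^10×4.109×10^-7/5.796×10^5)
L = 0.694 m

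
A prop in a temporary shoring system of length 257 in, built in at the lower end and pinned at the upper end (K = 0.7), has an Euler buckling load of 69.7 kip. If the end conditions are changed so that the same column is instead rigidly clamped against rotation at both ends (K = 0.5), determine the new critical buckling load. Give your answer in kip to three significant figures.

P_cr ≈ 137 kip

P_cr ∝ 1/K², so P_cr,new = P_cr,old × (K_old/K_new)² = 69.7 × (0.7/0.5)²
= 69.7 × 1.960 = 137 kip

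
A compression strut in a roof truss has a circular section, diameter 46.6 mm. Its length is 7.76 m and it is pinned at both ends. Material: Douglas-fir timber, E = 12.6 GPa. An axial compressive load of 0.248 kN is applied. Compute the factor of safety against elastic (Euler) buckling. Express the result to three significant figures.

n ≈ 1.93

I = πd⁴/64 = π×46.6⁴/64 = 2.315×10^5 mm⁴
I = 2.315×10^5 mm⁴ = 2.315×10^-7 m⁴
Effective length L_e = K·L = 1 × 7.76 = 7.760 m
P_cr = π²EI / L_e² = π² × 12.6×10⁹ × 2.315×10^-7 / 7.760² = 478.0 N
Factor of safety n = P_cr / P = 0.47804 / 0.248 = 1.93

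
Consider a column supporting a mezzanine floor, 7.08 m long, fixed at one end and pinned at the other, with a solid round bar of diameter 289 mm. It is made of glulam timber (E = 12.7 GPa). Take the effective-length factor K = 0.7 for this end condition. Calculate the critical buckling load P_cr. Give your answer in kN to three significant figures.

I = πd⁴/64 = π×289⁴/64 = 3.424×10^8 mm⁴
I = 3.424×10^8 mm⁴ = 3.424×10^-4 m⁴
Effective length L_e = K·L = 0.7 × 7.08 = 4.956 m
P_cr = π²EI / L_e² = π² × 12.7×10⁹ × 3.424×10^-4 / 4.956² = 1.747×10^6 N

P_cr ≈ 1750 kN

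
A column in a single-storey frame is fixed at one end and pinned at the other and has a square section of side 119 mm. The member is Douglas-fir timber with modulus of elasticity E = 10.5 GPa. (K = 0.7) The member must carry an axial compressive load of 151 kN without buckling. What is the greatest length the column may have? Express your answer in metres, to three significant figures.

I = a⁴/12 = 119⁴/12 = 1.671×10^7 mm⁴
I = 1.671×10^-5 m⁴
At the buckling limit P_cr = P = 1.510×10^5 N
From P_cr = π²EI/(K·L)²:  L = (1/K)·√(π²EI/P_cr) = (1/0.7)·√(π²×1.05×10^10×1.671×10^-5/1.510×10^5)
L = 4.84 m

L_max ≈ 4.84 m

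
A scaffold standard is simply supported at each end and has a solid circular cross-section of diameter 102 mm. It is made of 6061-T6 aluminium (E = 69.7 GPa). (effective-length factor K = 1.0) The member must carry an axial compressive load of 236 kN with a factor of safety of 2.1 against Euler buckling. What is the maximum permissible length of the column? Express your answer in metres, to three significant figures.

L_max ≈ 2.72 m

I = πd⁴/64 = π×102⁴/64 = 5.313×10^6 mm⁴
I = 5.313×10^-6 m⁴
Required critical load P_cr = n·P = 2.1 × 236 = 495.6 kN = 4.956×10^5 N
From P_cr = π²EI/(K·L)²:  L = (1/K)·√(π²EI/P_cr) = (1/1)·√(π²×6.97×10^10×5.313×10^-6/4.956×10^5)
L = 2.72 m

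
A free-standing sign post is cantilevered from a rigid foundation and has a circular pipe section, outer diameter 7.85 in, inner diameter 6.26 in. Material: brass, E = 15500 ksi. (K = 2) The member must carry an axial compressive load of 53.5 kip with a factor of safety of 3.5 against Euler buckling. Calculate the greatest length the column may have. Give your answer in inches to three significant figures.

L_max ≈ 151 in

d_o = 7.85 in, d_i = 6.26 in
I = π(d_o⁴ − d_i⁴)/64 = π(7.85⁴ − 6.260⁴)/64 = 111.0 in⁴
Required critical load P_cr = n·P = 3.5 × 53.5 = 187.2 kip = 1.873×10^5 lb
From P_cr = π²EI/(K·L)²:  L = (1/K)·√(π²EI/P_cr) = (1/2)·√(π²×1.55×10^7×111.0/1.873×10^5)
L = 151 in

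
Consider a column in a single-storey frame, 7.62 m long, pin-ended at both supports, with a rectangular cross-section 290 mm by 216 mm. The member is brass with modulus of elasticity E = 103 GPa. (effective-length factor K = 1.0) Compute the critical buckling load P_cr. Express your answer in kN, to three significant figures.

Buckling occurs about the weak axis: I_min = h·b³/12 with b = 216 mm (the shorter side).
I_min = 290×216³/12 = 2.435×10^8 mm⁴
I = 2.435×10^8 mm⁴ = 2.435×10^-4 m⁴
Effective length L_e = K·L = 1 × 7.62 = 7.620 m
P_cr = π²EI / L_e² = π² × 103×10⁹ × 2.435×10^-4 / 7.620² = 4.264×10^6 N

P_cr ≈ 4260 kN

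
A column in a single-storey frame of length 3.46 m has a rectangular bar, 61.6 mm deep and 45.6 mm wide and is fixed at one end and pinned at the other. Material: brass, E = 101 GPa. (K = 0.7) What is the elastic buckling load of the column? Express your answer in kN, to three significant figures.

P_cr ≈ 82.7 kN

Buckling occurs about the weak axis: I_min = h·b³/12 with b = 45.6 mm (the shorter side).
I_min = 61.6×45.6³/12 = 4.867×10^5 mm⁴
I = 4.867×10^5 mm⁴ = 4.867×10^-7 m⁴
Effective length L_e = K·L = 0.7 × 3.46 = 2.422 m
P_cr = π²EI / L_e² = π² × 101×10⁹ × 4.867×10^-7 / 2.422² = 8.271×10^4 N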